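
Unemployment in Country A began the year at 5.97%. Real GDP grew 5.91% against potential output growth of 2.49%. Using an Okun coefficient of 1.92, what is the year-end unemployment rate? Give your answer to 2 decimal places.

4.19%

Growth-rate Okun's law: g_Y = g_Y* - β × Δu, so Δu = (g_Y* - g_Y)/β.
Δu = (2.49 - 5.91)/1.92 = -3.42/1.92 = -1.78 percentage points.
Year-end unemployment = 5.97 - 1.78 = 4.19%.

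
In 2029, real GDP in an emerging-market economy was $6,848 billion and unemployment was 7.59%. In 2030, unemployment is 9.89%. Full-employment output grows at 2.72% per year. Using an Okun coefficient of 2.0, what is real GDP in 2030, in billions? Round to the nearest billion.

$6,719 billion

Δu = 9.89 - 7.59 = 2.3 points.
Okun's law (growth form): g_Y = g_Y* - β × Δu = 2.72 - 2.0 × (2.30) = 2.72 - 4.6 = -1.88%.
Real GDP in the next year = 6848 × (1 - 1.88/100) = 6848 × 0.9812 ≈ 6719 billion.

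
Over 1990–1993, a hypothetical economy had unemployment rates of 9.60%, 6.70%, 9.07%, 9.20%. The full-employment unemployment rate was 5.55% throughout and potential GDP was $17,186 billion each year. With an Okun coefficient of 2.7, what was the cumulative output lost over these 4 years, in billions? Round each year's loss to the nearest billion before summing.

Year 1990: gap = -2.7 × (9.6 - 5.55) = -10.935%, loss ≈ 17186 × 10.935/100 ≈ 1879.
Year 1991: gap = -2.7 × (6.7 - 5.55) = -3.105%, loss ≈ 17186 × 3.105/100 ≈ 534.
Year 1992: gap = -2.7 × (9.07 - 5.55) = -9.504%, loss ≈ 17186 × 9.504/100 ≈ 1633.
Year 1993: gap = -2.7 × (9.2 - 5.55) = -9.855%, loss ≈ 17186 × 9.855/100 ≈ 1694.
Total lost output = 1879 + 534 + 1633 + 1694 = 5740 billion.

$5,740 billion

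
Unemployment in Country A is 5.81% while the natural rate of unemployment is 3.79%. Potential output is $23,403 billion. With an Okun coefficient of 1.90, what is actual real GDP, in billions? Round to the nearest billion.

Unemployment gap = 5.81 - 3.79 = 2.02 points, so the output gap is -1.9 × 2.02 = -3.838%.
Actual GDP = 23403 × (1 - 3.838/100) = 23403 × 0.96162 ≈ 22505 billion.

$22,505 billion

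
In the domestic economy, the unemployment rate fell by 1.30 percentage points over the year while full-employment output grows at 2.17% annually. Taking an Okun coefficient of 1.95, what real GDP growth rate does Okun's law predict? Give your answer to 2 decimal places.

Growth-rate Okun's law: g_Y = g_Y* - β × Δu.
g_Y = 2.17 - 1.95 × (-1.30) = 2.17 + 2.535 = 4.705%, i.e. 4.71% to 2 d.p.

4.71%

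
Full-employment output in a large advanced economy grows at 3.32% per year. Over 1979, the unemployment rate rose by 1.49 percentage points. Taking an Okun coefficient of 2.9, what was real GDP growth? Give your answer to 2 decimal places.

-1.00%

Growth-rate Okun's law: g_Y = g_Y* - β × Δu.
g_Y = 3.32 - 2.9 × (1.49) = 3.32 - 4.321 = -1.001%, i.e. -1.00% to 2 d.p.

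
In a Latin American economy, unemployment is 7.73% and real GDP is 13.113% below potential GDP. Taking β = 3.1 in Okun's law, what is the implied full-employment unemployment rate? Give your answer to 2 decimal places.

From Okun's law, u - u* = -(output gap)/β = -(-13.113)/3.1 = 4.23 points.
So u* = 7.73 - 4.23 = 3.50%.

3.50%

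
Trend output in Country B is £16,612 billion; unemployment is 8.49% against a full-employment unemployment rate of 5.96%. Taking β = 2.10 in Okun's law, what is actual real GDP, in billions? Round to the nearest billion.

£15,729 billion

Unemployment gap = 8.49 - 5.96 = 2.53 points, so the output gap is -2.1 × 2.53 = -5.313%.
Actual GDP = 16612 × (1 - 5.313/100) = 16612 × 0.94687 ≈ 15729 billion.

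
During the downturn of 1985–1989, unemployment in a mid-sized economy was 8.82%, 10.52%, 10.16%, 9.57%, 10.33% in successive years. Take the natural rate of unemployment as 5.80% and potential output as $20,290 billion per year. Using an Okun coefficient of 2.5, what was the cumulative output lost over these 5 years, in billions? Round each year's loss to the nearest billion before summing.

Year 1985: gap = -2.5 × (8.82 - 5.8) = -7.55%, loss ≈ 20290 × 7.55/100 ≈ 1532.
Year 1986: gap = -2.5 × (10.52 - 5.8) = -11.8%, loss ≈ 20290 × 11.8/100 ≈ 2394.
Year 1987: gap = -2.5 × (10.16 - 5.8) = -10.9%, loss ≈ 20290 × 10.9/100 ≈ 2212.
Year 1988: gap = -2.5 × (9.57 - 5.8) = -9.425%, loss ≈ 20290 × 9.425/100 ≈ 1912.
Year 1989: gap = -2.5 × (10.33 - 5.8) = -11.325%, loss ≈ 20290 × 11.325/100 ≈ 2298.
Total lost output = 1532 + 2394 + 2212 + 1912 + 2298 = 10348 billion.

$10,348 billion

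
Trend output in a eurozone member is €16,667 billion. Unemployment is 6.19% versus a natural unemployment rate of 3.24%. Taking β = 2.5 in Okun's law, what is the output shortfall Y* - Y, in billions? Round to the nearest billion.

€1,229 billion

Output gap = -2.5 × (6.19 - 3.24) = -2.5 × 2.95 = -7.375%.
Actual GDP ≈ 16667 × 0.92625 ≈ 15438 billion, so the shortfall is 16667 - 15438 = 1229 billion.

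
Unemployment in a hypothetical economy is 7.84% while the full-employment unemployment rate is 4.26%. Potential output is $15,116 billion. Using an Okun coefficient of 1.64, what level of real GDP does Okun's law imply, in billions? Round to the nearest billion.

Unemployment gap = 7.84 - 4.26 = 3.58 points, so the output gap is -1.64 × 3.58 = -5.8712%.
Actual GDP = 15116 × (1 - 5.8712/100) = 15116 × 0.941288 ≈ 14229 billion.

$14,229 billion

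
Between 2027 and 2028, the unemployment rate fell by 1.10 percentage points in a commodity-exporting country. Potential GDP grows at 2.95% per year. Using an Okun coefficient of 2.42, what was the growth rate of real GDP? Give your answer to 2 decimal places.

5.61%

Growth-rate Okun's law: g_Y = g_Y* - β × Δu.
g_Y = 2.95 - 2.42 × (-1.10) = 2.95 + 2.662 = 5.612%, i.e. 5.61% to 2 d.p.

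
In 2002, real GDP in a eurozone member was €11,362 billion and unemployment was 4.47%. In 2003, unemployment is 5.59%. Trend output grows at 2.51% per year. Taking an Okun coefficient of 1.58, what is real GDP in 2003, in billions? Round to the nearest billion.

€11,446 billion

Δu = 5.59 - 4.47 = 1.12 points.
Okun's law (growth form): g_Y = g_Y* - β × Δu = 2.51 - 1.58 × (1.12) = 2.51 - 1.7696 = 0.7404%.
Real GDP in the next year = 11362 × (1 + 0.7404/100) = 11362 × 1.007404 ≈ 11446 billion.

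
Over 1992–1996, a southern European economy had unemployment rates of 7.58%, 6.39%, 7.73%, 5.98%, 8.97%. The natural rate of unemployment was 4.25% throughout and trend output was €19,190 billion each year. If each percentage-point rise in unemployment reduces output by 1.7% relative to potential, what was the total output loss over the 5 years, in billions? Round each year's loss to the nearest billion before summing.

Year 1992: gap = -1.7 × (7.58 - 4.25) = -5.661%, loss ≈ 19190 × 5.661/100 ≈ 1086.
Year 1993: gap = -1.7 × (6.39 - 4.25) = -3.638%, loss ≈ 19190 × 3.638/100 ≈ 698.
Year 1994: gap = -1.7 × (7.73 - 4.25) = -5.916%, loss ≈ 19190 × 5.916/100 ≈ 1135.
Year 1995: gap = -1.7 × (5.98 - 4.25) = -2.941%, loss ≈ 19190 × 2.941/100 ≈ 564.
Year 1996: gap = -1.7 × (8.97 - 4.25) = -8.024%, loss ≈ 19190 × 8.024/100 ≈ 1540.
Total lost output = 1086 + 698 + 1135 + 564 + 1540 = 5023 billion.

€5,023 billion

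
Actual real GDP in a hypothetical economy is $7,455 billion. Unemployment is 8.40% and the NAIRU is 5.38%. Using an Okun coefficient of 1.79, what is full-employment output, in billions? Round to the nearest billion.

$7,881 billion

Unemployment gap = 8.4 - 5.38 = 3.02 points, so output gap = -1.79 × 3.02 = -5.4058%.
Since Y = Y* × (1 + gap/100), Y* = 7455/0.945942 ≈ 7881 billion.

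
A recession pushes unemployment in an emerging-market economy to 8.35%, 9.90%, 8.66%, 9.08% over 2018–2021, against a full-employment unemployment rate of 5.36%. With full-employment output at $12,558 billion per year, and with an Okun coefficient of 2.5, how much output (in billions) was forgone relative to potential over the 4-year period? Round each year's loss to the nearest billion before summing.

$4,568 billion

Year 2018: gap = -2.5 × (8.35 - 5.36) = -7.475%, loss ≈ 12558 × 7.475/100 ≈ 939.
Year 2019: gap = -2.5 × (9.9 - 5.36) = -11.35%, loss ≈ 12558 × 11.35/100 ≈ 1425.
Year 2020: gap = -2.5 × (8.66 - 5.36) = -8.25%, loss ≈ 12558 × 8.25/100 ≈ 1036.
Year 2021: gap = -2.5 × (9.08 - 5.36) = -9.3%, loss ≈ 12558 × 9.3/100 ≈ 1168.
Total lost output = 939 + 1425 + 1036 + 1168 = 4568 billion.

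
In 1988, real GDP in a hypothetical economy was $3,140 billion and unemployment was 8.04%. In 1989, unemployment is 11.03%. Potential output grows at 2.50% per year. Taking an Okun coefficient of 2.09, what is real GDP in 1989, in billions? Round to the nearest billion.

Δu = 11.03 - 8.04 = 2.99 points.
Okun's law (growth form): g_Y = g_Y* - β × Δu = 2.50 - 2.09 × (2.99) = 2.5 - 6.2491 = -3.7491%.
Real GDP in the next year = 3140 × (1 - 3.7491/100) = 3140 × 0.962509 ≈ 3022 billion.

$3,022 billion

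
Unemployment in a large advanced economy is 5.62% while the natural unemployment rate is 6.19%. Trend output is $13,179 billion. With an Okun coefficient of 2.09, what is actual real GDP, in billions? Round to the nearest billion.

$13,336 billion

Unemployment gap = 5.62 - 6.19 = -0.57 points, so the output gap is -2.09 × (-0.57) = 1.1913%.
Actual GDP = 13179 × (1 + 1.1913/100) = 13179 × 1.011913 ≈ 13336 billion.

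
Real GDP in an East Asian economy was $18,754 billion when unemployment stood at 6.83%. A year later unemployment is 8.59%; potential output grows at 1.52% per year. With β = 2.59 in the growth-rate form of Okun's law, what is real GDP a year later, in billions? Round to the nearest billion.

$18,184 billion

Δu = 8.59 - 6.83 = 1.76 points.
Okun's law (growth form): g_Y = g_Y* - β × Δu = 1.52 - 2.59 × (1.76) = 1.52 - 4.5584 = -3.0384%.
Real GDP in the next year = 18754 × (1 - 3.0384/100) = 18754 × 0.969616 ≈ 18184 billion.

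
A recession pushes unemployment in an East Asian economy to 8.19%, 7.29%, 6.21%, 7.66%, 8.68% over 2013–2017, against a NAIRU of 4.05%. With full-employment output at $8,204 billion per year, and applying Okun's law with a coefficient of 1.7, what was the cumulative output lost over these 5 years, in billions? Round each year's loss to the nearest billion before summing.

Year 2013: gap = -1.7 × (8.19 - 4.05) = -7.038%, loss ≈ 8204 × 7.038/100 ≈ 577.
Year 2014: gap = -1.7 × (7.29 - 4.05) = -5.508%, loss ≈ 8204 × 5.508/100 ≈ 452.
Year 2015: gap = -1.7 × (6.21 - 4.05) = -3.672%, loss ≈ 8204 × 3.672/100 ≈ 301.
Year 2016: gap = -1.7 × (7.66 - 4.05) = -6.137%, loss ≈ 8204 × 6.137/100 ≈ 503.
Year 2017: gap = -1.7 × (8.68 - 4.05) = -7.871%, loss ≈ 8204 × 7.871/100 ≈ 646.
Total lost output = 577 + 452 + 301 + 503 + 646 = 2479 billion.

$2,479 billion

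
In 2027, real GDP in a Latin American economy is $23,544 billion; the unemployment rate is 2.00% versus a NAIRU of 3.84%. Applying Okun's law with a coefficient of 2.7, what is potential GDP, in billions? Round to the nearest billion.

$22,430 billion

Unemployment gap = 2 - 3.84 = -1.84 points, so output gap = -2.7 × (-1.84) = 4.968%.
Since Y = Y* × (1 + gap/100), Y* = 23544/1.04968 ≈ 22430 billion.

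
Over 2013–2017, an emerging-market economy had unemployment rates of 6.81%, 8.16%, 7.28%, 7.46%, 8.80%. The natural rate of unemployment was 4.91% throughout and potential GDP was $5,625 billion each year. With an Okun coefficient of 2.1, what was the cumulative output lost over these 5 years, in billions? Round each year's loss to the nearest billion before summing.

Year 2013: gap = -2.1 × (6.81 - 4.91) = -3.99%, loss ≈ 5625 × 3.99/100 ≈ 224.
Year 2014: gap = -2.1 × (8.16 - 4.91) = -6.825%, loss ≈ 5625 × 6.825/100 ≈ 384.
Year 2015: gap = -2.1 × (7.28 - 4.91) = -4.977%, loss ≈ 5625 × 4.977/100 ≈ 280.
Year 2016: gap = -2.1 × (7.46 - 4.91) = -5.355%, loss ≈ 5625 × 5.355/100 ≈ 301.
Year 2017: gap = -2.1 × (8.8 - 4.91) = -8.169%, loss ≈ 5625 × 8.169/100 ≈ 460.
Total lost output = 224 + 384 + 280 + 301 + 460 = 1649 billion.

$1,649 billion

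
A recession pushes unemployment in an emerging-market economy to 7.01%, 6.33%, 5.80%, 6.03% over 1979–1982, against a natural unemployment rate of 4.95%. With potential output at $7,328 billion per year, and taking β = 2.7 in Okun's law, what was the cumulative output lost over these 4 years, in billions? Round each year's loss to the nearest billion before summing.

Year 1979: gap = -2.7 × (7.01 - 4.95) = -5.562%, loss ≈ 7328 × 5.562/100 ≈ 408.
Year 1980: gap = -2.7 × (6.33 - 4.95) = -3.726%, loss ≈ 7328 × 3.726/100 ≈ 273.
Year 1981: gap = -2.7 × (5.8 - 4.95) = -2.295%, loss ≈ 7328 × 2.295/100 ≈ 168.
Year 1982: gap = -2.7 × (6.03 - 4.95) = -2.916%, loss ≈ 7328 × 2.916/100 ≈ 214.
Total lost output = 408 + 273 + 168 + 214 = 1063 billion.

$1,063 billion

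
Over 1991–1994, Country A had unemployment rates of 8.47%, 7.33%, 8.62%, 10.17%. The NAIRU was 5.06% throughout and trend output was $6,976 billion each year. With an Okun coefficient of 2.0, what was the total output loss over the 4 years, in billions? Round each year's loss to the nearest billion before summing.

Year 1991: gap = -2.0 × (8.47 - 5.06) = -6.82%, loss ≈ 6976 × 6.82/100 ≈ 476.
Year 1992: gap = -2.0 × (7.33 - 5.06) = -4.54%, loss ≈ 6976 × 4.54/100 ≈ 317.
Year 1993: gap = -2.0 × (8.62 - 5.06) = -7.12%, loss ≈ 6976 × 7.12/100 ≈ 497.
Year 1994: gap = -2.0 × (10.17 - 5.06) = -10.22%, loss ≈ 6976 × 10.22/100 ≈ 713.
Total lost output = 476 + 317 + 497 + 713 = 2003 billion.

$2,003 billion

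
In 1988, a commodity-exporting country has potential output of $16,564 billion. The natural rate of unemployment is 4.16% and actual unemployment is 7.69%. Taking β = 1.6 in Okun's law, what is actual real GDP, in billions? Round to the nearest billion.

$15,628 billion

Unemployment gap = 7.69 - 4.16 = 3.53 points, so the output gap is -1.6 × 3.53 = -5.648%.
Actual GDP = 16564 × (1 - 5.648/100) = 16564 × 0.94352 ≈ 15628 billion.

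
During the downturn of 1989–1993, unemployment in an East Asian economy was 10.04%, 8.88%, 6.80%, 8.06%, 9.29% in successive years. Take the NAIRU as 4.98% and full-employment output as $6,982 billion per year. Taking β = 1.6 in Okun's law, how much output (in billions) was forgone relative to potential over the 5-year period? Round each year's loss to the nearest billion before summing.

Year 1989: gap = -1.6 × (10.04 - 4.98) = -8.096%, loss ≈ 6982 × 8.096/100 ≈ 565.
Year 1990: gap = -1.6 × (8.88 - 4.98) = -6.24%, loss ≈ 6982 × 6.24/100 ≈ 436.
Year 1991: gap = -1.6 × (6.8 - 4.98) = -2.912%, loss ≈ 6982 × 2.912/100 ≈ 203.
Year 1992: gap = -1.6 × (8.06 - 4.98) = -4.928%, loss ≈ 6982 × 4.928/100 ≈ 344.
Year 1993: gap = -1.6 × (9.29 - 4.98) = -6.896%, loss ≈ 6982 × 6.896/100 ≈ 481.
Total lost output = 565 + 436 + 203 + 344 + 481 = 2029 billion.

$2,029 billion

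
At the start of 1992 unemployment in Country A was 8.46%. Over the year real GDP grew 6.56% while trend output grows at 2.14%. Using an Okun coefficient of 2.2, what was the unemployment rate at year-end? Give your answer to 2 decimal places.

Growth-rate Okun's law: g_Y = g_Y* - β × Δu, so Δu = (g_Y* - g_Y)/β.
Δu = (2.14 - 6.56)/2.2 = -4.42/2.2 = -2.01 percentage points.
Year-end unemployment = 8.46 - 2.01 = 6.45%.

6.45%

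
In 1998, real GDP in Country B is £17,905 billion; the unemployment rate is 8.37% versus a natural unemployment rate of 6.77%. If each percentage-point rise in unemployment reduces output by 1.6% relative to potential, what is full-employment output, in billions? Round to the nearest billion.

£18,375 billion

Unemployment gap = 8.37 - 6.77 = 1.6 points, so output gap = -1.6 × 1.6 = -2.56%.
Since Y = Y* × (1 + gap/100), Y* = 17905/0.9744 ≈ 18375 billion.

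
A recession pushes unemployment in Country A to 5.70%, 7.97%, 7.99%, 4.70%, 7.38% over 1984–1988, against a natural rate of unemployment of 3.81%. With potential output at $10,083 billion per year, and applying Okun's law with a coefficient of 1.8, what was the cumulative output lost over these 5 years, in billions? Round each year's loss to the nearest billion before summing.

$2,667 billion

Year 1984: gap = -1.8 × (5.7 - 3.81) = -3.402%, loss ≈ 10083 × 3.402/100 ≈ 343.
Year 1985: gap = -1.8 × (7.97 - 3.81) = -7.488%, loss ≈ 10083 × 7.488/100 ≈ 755.
Year 1986: gap = -1.8 × (7.99 - 3.81) = -7.524%, loss ≈ 10083 × 7.524/100 ≈ 759.
Year 1987: gap = -1.8 × (4.7 - 3.81) = -1.602%, loss ≈ 10083 × 1.602/100 ≈ 162.
Year 1988: gap = -1.8 × (7.38 - 3.81) = -6.426%, loss ≈ 10083 × 6.426/100 ≈ 648.
Total lost output = 343 + 755 + 759 + 162 + 648 = 2667 billion.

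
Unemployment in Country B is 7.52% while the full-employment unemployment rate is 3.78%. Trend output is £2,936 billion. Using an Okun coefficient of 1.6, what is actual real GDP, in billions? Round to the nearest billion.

Unemployment gap = 7.52 - 3.78 = 3.74 points, so the output gap is -1.6 × 3.74 = -5.984%.
Actual GDP = 2936 × (1 - 5.984/100) = 2936 × 0.94016 ≈ 2760 billion.

£2,760 billion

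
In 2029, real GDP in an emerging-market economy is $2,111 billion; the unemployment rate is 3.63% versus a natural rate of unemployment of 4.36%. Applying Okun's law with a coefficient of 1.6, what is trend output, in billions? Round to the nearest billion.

$2,087 billion

Unemployment gap = 3.63 - 4.36 = -0.73 points, so output gap = -1.6 × (-0.73) = 1.168%.
Since Y = Y* × (1 + gap/100), Y* = 2111/1.01168 ≈ 2087 billion.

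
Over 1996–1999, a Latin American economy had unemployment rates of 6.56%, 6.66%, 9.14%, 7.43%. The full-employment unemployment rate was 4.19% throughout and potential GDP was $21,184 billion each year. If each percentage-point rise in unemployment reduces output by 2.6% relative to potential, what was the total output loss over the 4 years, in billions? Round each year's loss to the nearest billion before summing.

Year 1996: gap = -2.6 × (6.56 - 4.19) = -6.162%, loss ≈ 21184 × 6.162/100 ≈ 1305.
Year 1997: gap = -2.6 × (6.66 - 4.19) = -6.422%, loss ≈ 21184 × 6.422/100 ≈ 1360.
Year 1998: gap = -2.6 × (9.14 - 4.19) = -12.87%, loss ≈ 21184 × 12.87/100 ≈ 2726.
Year 1999: gap = -2.6 × (7.43 - 4.19) = -8.424%, loss ≈ 21184 × 8.424/100 ≈ 1785.
Total lost output = 1305 + 1360 + 2726 + 1785 = 7176 billion.

$7,176 billion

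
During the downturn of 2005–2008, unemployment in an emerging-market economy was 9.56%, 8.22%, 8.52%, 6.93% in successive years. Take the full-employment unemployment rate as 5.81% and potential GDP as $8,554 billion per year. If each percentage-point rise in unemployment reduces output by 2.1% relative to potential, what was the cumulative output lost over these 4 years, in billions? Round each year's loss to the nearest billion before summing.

Year 2005: gap = -2.1 × (9.56 - 5.81) = -7.875%, loss ≈ 8554 × 7.875/100 ≈ 674.
Year 2006: gap = -2.1 × (8.22 - 5.81) = -5.061%, loss ≈ 8554 × 5.061/100 ≈ 433.
Year 2007: gap = -2.1 × (8.52 - 5.81) = -5.691%, loss ≈ 8554 × 5.691/100 ≈ 487.
Year 2008: gap = -2.1 × (6.93 - 5.81) = -2.352%, loss ≈ 8554 × 2.352/100 ≈ 201.
Total lost output = 674 + 433 + 487 + 201 = 1795 billion.

$1,795 billion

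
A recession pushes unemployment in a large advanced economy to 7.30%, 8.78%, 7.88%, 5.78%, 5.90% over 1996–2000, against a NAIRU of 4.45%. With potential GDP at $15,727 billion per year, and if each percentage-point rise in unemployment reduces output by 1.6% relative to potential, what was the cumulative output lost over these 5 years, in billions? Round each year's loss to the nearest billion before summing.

$3,370 billion

Year 1996: gap = -1.6 × (7.3 - 4.45) = -4.56%, loss ≈ 15727 × 4.56/100 ≈ 717.
Year 1997: gap = -1.6 × (8.78 - 4.45) = -6.928%, loss ≈ 15727 × 6.928/100 ≈ 1090.
Year 1998: gap = -1.6 × (7.88 - 4.45) = -5.488%, loss ≈ 15727 × 5.488/100 ≈ 863.
Year 1999: gap = -1.6 × (5.78 - 4.45) = -2.128%, loss ≈ 15727 × 2.128/100 ≈ 335.
Year 2000: gap = -1.6 × (5.9 - 4.45) = -2.32%, loss ≈ 15727 × 2.32/100 ≈ 365.
Total lost output = 717 + 1090 + 863 + 335 + 365 = 3370 billion.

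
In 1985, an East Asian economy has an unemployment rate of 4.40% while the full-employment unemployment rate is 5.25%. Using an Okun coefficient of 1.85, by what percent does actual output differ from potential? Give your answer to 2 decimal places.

The unemployment gap is 4.4 - 5.25 = -0.85 percentage points.
Okun's law gives an output gap of -1.85 × (-0.85) = 1.5725%, i.e. 1.57% above potential.

1.57%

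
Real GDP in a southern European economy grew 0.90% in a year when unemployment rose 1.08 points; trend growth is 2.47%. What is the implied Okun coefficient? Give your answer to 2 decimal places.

Growth form: g_Y = g_Y* - β × Δu, so β = (g_Y* - g_Y)/Δu.
β = (2.47 - 0.9)/1.08 = 1.57/1.08 = 1.45.

β ≈ 1.45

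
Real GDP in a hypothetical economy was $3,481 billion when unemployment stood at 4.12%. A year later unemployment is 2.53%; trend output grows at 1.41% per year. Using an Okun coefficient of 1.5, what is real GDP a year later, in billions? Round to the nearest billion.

Δu = 2.53 - 4.12 = -1.59 points.
Okun's law (growth form): g_Y = g_Y* - β × Δu = 1.41 - 1.5 × (-1.59) = 1.41 + 2.385 = 3.795%.
Real GDP in the next year = 3481 × (1 + 3.795/100) = 3481 × 1.03795 ≈ 3613 billion.

$3,613 billion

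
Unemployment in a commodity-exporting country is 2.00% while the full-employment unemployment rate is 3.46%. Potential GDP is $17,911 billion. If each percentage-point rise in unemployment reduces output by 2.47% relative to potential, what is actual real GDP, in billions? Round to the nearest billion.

$18,557 billion

Unemployment gap = 2 - 3.46 = -1.46 points, so the output gap is -2.47 × (-1.46) = 3.6062%.
Actual GDP = 17911 × (1 + 3.6062/100) = 17911 × 1.036062 ≈ 18557 billion.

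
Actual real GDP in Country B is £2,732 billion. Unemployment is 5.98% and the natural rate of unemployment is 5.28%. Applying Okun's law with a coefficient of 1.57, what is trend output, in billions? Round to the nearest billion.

Unemployment gap = 5.98 - 5.28 = 0.7 points, so output gap = -1.57 × 0.7 = -1.099%.
Since Y = Y* × (1 + gap/100), Y* = 2732/0.98901 ≈ 2762 billion.

£2,762 billion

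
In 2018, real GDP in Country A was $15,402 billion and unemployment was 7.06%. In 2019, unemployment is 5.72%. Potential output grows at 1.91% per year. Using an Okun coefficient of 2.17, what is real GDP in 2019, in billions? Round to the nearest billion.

$16,144 billion

Δu = 5.72 - 7.06 = -1.34 points.
Okun's law (growth form): g_Y = g_Y* - β × Δu = 1.91 - 2.17 × (-1.34) = 1.91 + 2.9078 = 4.8178%.
Real GDP in the next year = 15402 × (1 + 4.8178/100) = 15402 × 1.048178 ≈ 16144 billion.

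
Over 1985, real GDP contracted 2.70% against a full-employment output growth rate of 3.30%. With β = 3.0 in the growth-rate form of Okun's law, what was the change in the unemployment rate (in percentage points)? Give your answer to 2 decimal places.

Growth-rate Okun's law: g_Y = g_Y* - β × Δu, so Δu = (g_Y* - g_Y)/β.
Δu = (3.3 + 2.7)/3.0 = 6/3.0 = 2.00 percentage points.

2.00 percentage points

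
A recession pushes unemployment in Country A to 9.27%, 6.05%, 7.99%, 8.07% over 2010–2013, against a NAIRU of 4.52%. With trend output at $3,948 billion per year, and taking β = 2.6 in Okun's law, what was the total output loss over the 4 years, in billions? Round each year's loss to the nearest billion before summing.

Year 2010: gap = -2.6 × (9.27 - 4.52) = -12.35%, loss ≈ 3948 × 12.35/100 ≈ 488.
Year 2011: gap = -2.6 × (6.05 - 4.52) = -3.978%, loss ≈ 3948 × 3.978/100 ≈ 157.
Year 2012: gap = -2.6 × (7.99 - 4.52) = -9.022%, loss ≈ 3948 × 9.022/100 ≈ 356.
Year 2013: gap = -2.6 × (8.07 - 4.52) = -9.23%, loss ≈ 3948 × 9.23/100 ≈ 364.
Total lost output = 488 + 157 + 356 + 364 = 1365 billion.

$1,365 billion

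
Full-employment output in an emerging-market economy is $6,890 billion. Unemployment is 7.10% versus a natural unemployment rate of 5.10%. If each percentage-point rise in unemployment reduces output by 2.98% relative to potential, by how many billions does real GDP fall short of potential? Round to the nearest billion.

Output gap = -2.98 × (7.1 - 5.1) = -2.98 × 2 = -5.96%.
Actual GDP ≈ 6890 × 0.9404 ≈ 6479 billion, so the shortfall is 6890 - 6479 = 411 billion.

$411 billion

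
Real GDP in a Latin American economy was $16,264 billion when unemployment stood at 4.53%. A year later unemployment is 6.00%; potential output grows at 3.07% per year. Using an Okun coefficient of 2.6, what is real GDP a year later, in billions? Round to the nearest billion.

Δu = 6 - 4.53 = 1.47 points.
Okun's law (growth form): g_Y = g_Y* - β × Δu = 3.07 - 2.6 × (1.47) = 3.07 - 3.822 = -0.752%.
Real GDP in the next year = 16264 × (1 - 0.752/100) = 16264 × 0.99248 ≈ 16142 billion.

$16,142 billion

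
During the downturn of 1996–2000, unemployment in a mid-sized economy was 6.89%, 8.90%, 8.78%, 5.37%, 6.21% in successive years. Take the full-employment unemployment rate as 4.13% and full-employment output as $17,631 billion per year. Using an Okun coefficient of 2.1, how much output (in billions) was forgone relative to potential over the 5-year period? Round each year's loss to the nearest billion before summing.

Year 1996: gap = -2.1 × (6.89 - 4.13) = -5.796%, loss ≈ 17631 × 5.796/100 ≈ 1022.
Year 1997: gap = -2.1 × (8.9 - 4.13) = -10.017%, loss ≈ 17631 × 10.017/100 ≈ 1766.
Year 1998: gap = -2.1 × (8.78 - 4.13) = -9.765%, loss ≈ 17631 × 9.765/100 ≈ 1722.
Year 1999: gap = -2.1 × (5.37 - 4.13) = -2.604%, loss ≈ 17631 × 2.604/100 ≈ 459.
Year 2000: gap = -2.1 × (6.21 - 4.13) = -4.368%, loss ≈ 17631 × 4.368/100 ≈ 770.
Total lost output = 1022 + 1766 + 1722 + 459 + 770 = 5739 billion.

$5,739 billion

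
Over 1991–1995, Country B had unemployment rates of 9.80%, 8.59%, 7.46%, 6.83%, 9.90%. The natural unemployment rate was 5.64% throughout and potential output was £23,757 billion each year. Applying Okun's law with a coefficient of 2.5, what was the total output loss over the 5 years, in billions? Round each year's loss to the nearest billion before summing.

£8,541 billion

Year 1991: gap = -2.5 × (9.8 - 5.64) = -10.4%, loss ≈ 23757 × 10.4/100 ≈ 2471.
Year 1992: gap = -2.5 × (8.59 - 5.64) = -7.375%, loss ≈ 23757 × 7.375/100 ≈ 1752.
Year 1993: gap = -2.5 × (7.46 - 5.64) = -4.55%, loss ≈ 23757 × 4.55/100 ≈ 1081.
Year 1994: gap = -2.5 × (6.83 - 5.64) = -2.975%, loss ≈ 23757 × 2.975/100 ≈ 707.
Year 1995: gap = -2.5 × (9.9 - 5.64) = -10.65%, loss ≈ 23757 × 10.65/100 ≈ 2530.
Total lost output = 2471 + 1752 + 1081 + 707 + 2530 = 8541 billion.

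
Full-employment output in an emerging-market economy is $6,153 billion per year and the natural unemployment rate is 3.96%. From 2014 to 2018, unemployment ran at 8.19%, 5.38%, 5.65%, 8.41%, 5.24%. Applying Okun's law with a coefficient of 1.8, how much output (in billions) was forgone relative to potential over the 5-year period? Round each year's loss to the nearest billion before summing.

$1,447 billion

Year 2014: gap = -1.8 × (8.19 - 3.96) = -7.614%, loss ≈ 6153 × 7.614/100 ≈ 468.
Year 2015: gap = -1.8 × (5.38 - 3.96) = -2.556%, loss ≈ 6153 × 2.556/100 ≈ 157.
Year 2016: gap = -1.8 × (5.65 - 3.96) = -3.042%, loss ≈ 6153 × 3.042/100 ≈ 187.
Year 2017: gap = -1.8 × (8.41 - 3.96) = -8.01%, loss ≈ 6153 × 8.01/100 ≈ 493.
Year 2018: gap = -1.8 × (5.24 - 3.96) = -2.304%, loss ≈ 6153 × 2.304/100 ≈ 142.
Total lost output = 468 + 157 + 187 + 493 + 142 = 1447 billion.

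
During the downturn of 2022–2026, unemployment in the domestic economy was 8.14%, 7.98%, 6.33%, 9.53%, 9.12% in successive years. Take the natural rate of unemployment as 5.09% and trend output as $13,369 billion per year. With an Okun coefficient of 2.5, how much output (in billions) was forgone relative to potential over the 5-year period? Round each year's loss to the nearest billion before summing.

Year 2022: gap = -2.5 × (8.14 - 5.09) = -7.625%, loss ≈ 13369 × 7.625/100 ≈ 1019.
Year 2023: gap = -2.5 × (7.98 - 5.09) = -7.225%, loss ≈ 13369 × 7.225/100 ≈ 966.
Year 2024: gap = -2.5 × (6.33 - 5.09) = -3.1%, loss ≈ 13369 × 3.1/100 ≈ 414.
Year 2025: gap = -2.5 × (9.53 - 5.09) = -11.1%, loss ≈ 13369 × 11.1/100 ≈ 1484.
Year 2026: gap = -2.5 × (9.12 - 5.09) = -10.075%, loss ≈ 13369 × 10.075/100 ≈ 1347.
Total lost output = 1019 + 966 + 414 + 1484 + 1347 = 5230 billion.

$5,230 billion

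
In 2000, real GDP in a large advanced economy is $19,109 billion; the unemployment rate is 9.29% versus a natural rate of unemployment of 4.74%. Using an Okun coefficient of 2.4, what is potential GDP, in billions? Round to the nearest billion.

Unemployment gap = 9.29 - 4.74 = 4.55 points, so output gap = -2.4 × 4.55 = -10.92%.
Since Y = Y* × (1 + gap/100), Y* = 19109/0.8908 ≈ 21452 billion.

$21,452 billion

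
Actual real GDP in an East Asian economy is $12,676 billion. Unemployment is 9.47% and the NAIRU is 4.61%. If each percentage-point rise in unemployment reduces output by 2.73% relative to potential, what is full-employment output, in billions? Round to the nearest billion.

Unemployment gap = 9.47 - 4.61 = 4.86 points, so output gap = -2.73 × 4.86 = -13.2678%.
Since Y = Y* × (1 + gap/100), Y* = 12676/0.867322 ≈ 14615 billion.

$14,615 billion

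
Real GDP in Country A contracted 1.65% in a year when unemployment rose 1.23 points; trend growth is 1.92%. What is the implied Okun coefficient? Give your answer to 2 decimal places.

β ≈ 2.90

Growth form: g_Y = g_Y* - β × Δu, so β = (g_Y* - g_Y)/Δu.
β = (1.92 + 1.65)/1.23 = 3.57/1.23 = 2.90.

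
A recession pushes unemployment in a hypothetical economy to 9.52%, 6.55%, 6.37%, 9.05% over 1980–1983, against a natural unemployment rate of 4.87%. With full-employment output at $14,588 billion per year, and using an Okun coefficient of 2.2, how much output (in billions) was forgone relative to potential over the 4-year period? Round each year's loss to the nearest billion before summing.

Year 1980: gap = -2.2 × (9.52 - 4.87) = -10.23%, loss ≈ 14588 × 10.23/100 ≈ 1492.
Year 1981: gap = -2.2 × (6.55 - 4.87) = -3.696%, loss ≈ 14588 × 3.696/100 ≈ 539.
Year 1982: gap = -2.2 × (6.37 - 4.87) = -3.3%, loss ≈ 14588 × 3.3/100 ≈ 481.
Year 1983: gap = -2.2 × (9.05 - 4.87) = -9.196%, loss ≈ 14588 × 9.196/100 ≈ 1342.
Total lost output = 1492 + 539 + 481 + 1342 = 3854 billion.

$3,854 billion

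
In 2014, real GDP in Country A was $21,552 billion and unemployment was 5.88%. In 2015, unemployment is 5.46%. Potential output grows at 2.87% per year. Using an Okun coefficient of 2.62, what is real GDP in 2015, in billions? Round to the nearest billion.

Δu = 5.46 - 5.88 = -0.42 points.
Okun's law (growth form): g_Y = g_Y* - β × Δu = 2.87 - 2.62 × (-0.42) = 2.87 + 1.1004 = 3.9704%.
Real GDP in the next year = 21552 × (1 + 3.9704/100) = 21552 × 1.039704 ≈ 22408 billion.

$22,408 billion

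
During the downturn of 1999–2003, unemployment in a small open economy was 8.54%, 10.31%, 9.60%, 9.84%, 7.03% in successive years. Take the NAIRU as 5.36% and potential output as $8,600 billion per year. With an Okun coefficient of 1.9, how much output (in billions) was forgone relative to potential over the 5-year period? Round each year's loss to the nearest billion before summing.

Year 1999: gap = -1.9 × (8.54 - 5.36) = -6.042%, loss ≈ 8600 × 6.042/100 ≈ 520.
Year 2000: gap = -1.9 × (10.31 - 5.36) = -9.405%, loss ≈ 8600 × 9.405/100 ≈ 809.
Year 2001: gap = -1.9 × (9.6 - 5.36) = -8.056%, loss ≈ 8600 × 8.056/100 ≈ 693.
Year 2002: gap = -1.9 × (9.84 - 5.36) = -8.512%, loss ≈ 8600 × 8.512/100 ≈ 732.
Year 2003: gap = -1.9 × (7.03 - 5.36) = -3.173%, loss ≈ 8600 × 3.173/100 ≈ 273.
Total lost output = 520 + 809 + 693 + 732 + 273 = 3027 billion.

$3,027 billion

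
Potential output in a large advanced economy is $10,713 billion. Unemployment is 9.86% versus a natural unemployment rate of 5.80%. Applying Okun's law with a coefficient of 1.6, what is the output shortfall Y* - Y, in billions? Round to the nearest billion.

Output gap = -1.6 × (9.86 - 5.8) = -1.6 × 4.06 = -6.496%.
Actual GDP ≈ 10713 × 0.93504 ≈ 10017 billion, so the shortfall is 10713 - 10017 = 696 billion.

$696 billion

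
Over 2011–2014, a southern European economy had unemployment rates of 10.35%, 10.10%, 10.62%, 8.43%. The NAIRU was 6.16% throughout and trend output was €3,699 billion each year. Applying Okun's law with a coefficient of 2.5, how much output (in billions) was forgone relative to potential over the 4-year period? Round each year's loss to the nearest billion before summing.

Year 2011: gap = -2.5 × (10.35 - 6.16) = -10.475%, loss ≈ 3699 × 10.475/100 ≈ 387.
Year 2012: gap = -2.5 × (10.1 - 6.16) = -9.85%, loss ≈ 3699 × 9.85/100 ≈ 364.
Year 2013: gap = -2.5 × (10.62 - 6.16) = -11.15%, loss ≈ 3699 × 11.15/100 ≈ 412.
Year 2014: gap = -2.5 × (8.43 - 6.16) = -5.675%, loss ≈ 3699 × 5.675/100 ≈ 210.
Total lost output = 387 + 364 + 412 + 210 = 1373 billion.

€1,373 billion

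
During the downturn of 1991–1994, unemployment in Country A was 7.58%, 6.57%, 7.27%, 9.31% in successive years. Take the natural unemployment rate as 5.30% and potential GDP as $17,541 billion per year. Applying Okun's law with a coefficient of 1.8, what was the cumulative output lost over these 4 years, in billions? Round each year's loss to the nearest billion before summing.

Year 1991: gap = -1.8 × (7.58 - 5.3) = -4.104%, loss ≈ 17541 × 4.104/100 ≈ 720.
Year 1992: gap = -1.8 × (6.57 - 5.3) = -2.286%, loss ≈ 17541 × 2.286/100 ≈ 401.
Year 1993: gap = -1.8 × (7.27 - 5.3) = -3.546%, loss ≈ 17541 × 3.546/100 ≈ 622.
Year 1994: gap = -1.8 × (9.31 - 5.3) = -7.218%, loss ≈ 17541 × 7.218/100 ≈ 1266.
Total lost output = 720 + 401 + 622 + 1266 = 3009 billion.

$3,009 billion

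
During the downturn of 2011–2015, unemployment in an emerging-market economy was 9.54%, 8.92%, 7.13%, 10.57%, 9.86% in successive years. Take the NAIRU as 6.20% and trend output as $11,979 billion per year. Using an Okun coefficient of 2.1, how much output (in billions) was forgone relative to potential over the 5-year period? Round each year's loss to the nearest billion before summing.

Year 2011: gap = -2.1 × (9.54 - 6.2) = -7.014%, loss ≈ 11979 × 7.014/100 ≈ 840.
Year 2012: gap = -2.1 × (8.92 - 6.2) = -5.712%, loss ≈ 11979 × 5.712/100 ≈ 684.
Year 2013: gap = -2.1 × (7.13 - 6.2) = -1.953%, loss ≈ 11979 × 1.953/100 ≈ 234.
Year 2014: gap = -2.1 × (10.57 - 6.2) = -9.177%, loss ≈ 11979 × 9.177/100 ≈ 1099.
Year 2015: gap = -2.1 × (9.86 - 6.2) = -7.686%, loss ≈ 11979 × 7.686/100 ≈ 921.
Total lost output = 840 + 684 + 234 + 1099 + 921 = 3778 billion.

$3,778 billion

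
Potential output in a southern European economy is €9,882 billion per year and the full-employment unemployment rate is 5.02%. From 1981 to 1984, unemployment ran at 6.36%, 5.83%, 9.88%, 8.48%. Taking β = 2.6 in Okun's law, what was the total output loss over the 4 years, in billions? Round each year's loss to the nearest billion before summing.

Year 1981: gap = -2.6 × (6.36 - 5.02) = -3.484%, loss ≈ 9882 × 3.484/100 ≈ 344.
Year 1982: gap = -2.6 × (5.83 - 5.02) = -2.106%, loss ≈ 9882 × 2.106/100 ≈ 208.
Year 1983: gap = -2.6 × (9.88 - 5.02) = -12.636%, loss ≈ 9882 × 12.636/100 ≈ 1249.
Year 1984: gap = -2.6 × (8.48 - 5.02) = -8.996%, loss ≈ 9882 × 8.996/100 ≈ 889.
Total lost output = 344 + 208 + 1249 + 889 = 2690 billion.

€2,690 billion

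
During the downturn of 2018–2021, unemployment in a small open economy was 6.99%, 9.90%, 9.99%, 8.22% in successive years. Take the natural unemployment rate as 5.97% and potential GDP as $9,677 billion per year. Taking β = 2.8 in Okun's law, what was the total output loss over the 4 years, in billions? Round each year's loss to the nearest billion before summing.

Year 2018: gap = -2.8 × (6.99 - 5.97) = -2.856%, loss ≈ 9677 × 2.856/100 ≈ 276.
Year 2019: gap = -2.8 × (9.9 - 5.97) = -11.004%, loss ≈ 9677 × 11.004/100 ≈ 1065.
Year 2020: gap = -2.8 × (9.99 - 5.97) = -11.256%, loss ≈ 9677 × 11.256/100 ≈ 1089.
Year 2021: gap = -2.8 × (8.22 - 5.97) = -6.3%, loss ≈ 9677 × 6.3/100 ≈ 610.
Total lost output = 276 + 1065 + 1089 + 610 = 3040 billion.

$3,040 billion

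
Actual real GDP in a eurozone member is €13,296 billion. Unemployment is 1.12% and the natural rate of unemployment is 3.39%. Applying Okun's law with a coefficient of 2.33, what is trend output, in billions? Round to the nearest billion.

Unemployment gap = 1.12 - 3.39 = -2.27 points, so output gap = -2.33 × (-2.27) = 5.2891%.
Since Y = Y* × (1 + gap/100), Y* = 13296/1.052891 ≈ 12628 billion.

€12,628 billion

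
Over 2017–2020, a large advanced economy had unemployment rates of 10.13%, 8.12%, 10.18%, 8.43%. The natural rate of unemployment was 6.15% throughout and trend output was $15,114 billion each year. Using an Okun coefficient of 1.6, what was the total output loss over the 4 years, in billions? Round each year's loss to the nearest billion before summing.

$2,964 billion

Year 2017: gap = -1.6 × (10.13 - 6.15) = -6.368%, loss ≈ 15114 × 6.368/100 ≈ 962.
Year 2018: gap = -1.6 × (8.12 - 6.15) = -3.152%, loss ≈ 15114 × 3.152/100 ≈ 476.
Year 2019: gap = -1.6 × (10.18 - 6.15) = -6.448%, loss ≈ 15114 × 6.448/100 ≈ 975.
Year 2020: gap = -1.6 × (8.43 - 6.15) = -3.648%, loss ≈ 15114 × 3.648/100 ≈ 551.
Total lost output = 962 + 476 + 975 + 551 = 2964 billion.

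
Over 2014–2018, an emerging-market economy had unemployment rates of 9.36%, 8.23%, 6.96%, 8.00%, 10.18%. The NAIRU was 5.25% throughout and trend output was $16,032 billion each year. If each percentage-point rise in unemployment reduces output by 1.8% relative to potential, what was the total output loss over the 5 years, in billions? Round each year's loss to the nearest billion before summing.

Year 2014: gap = -1.8 × (9.36 - 5.25) = -7.398%, loss ≈ 16032 × 7.398/100 ≈ 1186.
Year 2015: gap = -1.8 × (8.23 - 5.25) = -5.364%, loss ≈ 16032 × 5.364/100 ≈ 860.
Year 2016: gap = -1.8 × (6.96 - 5.25) = -3.078%, loss ≈ 16032 × 3.078/100 ≈ 493.
Year 2017: gap = -1.8 × (8 - 5.25) = -4.95%, loss ≈ 16032 × 4.95/100 ≈ 794.
Year 2018: gap = -1.8 × (10.18 - 5.25) = -8.874%, loss ≈ 16032 × 8.874/100 ≈ 1423.
Total lost output = 1186 + 860 + 493 + 794 + 1423 = 4756 billion.

$4,756 billion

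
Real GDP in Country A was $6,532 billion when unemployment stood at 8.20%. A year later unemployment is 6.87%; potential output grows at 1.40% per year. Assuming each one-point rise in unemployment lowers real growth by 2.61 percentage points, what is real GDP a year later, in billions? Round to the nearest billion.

Δu = 6.87 - 8.2 = -1.33 points.
Okun's law (growth form): g_Y = g_Y* - β × Δu = 1.40 - 2.61 × (-1.33) = 1.4 + 3.4713 = 4.8713%.
Real GDP in the next year = 6532 × (1 + 4.8713/100) = 6532 × 1.048713 ≈ 6850 billion.

$6,850 billion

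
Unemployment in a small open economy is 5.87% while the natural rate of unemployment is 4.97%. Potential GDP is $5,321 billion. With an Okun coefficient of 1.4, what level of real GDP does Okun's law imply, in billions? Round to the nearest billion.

$5,254 billion

Unemployment gap = 5.87 - 4.97 = 0.9 points, so the output gap is -1.4 × 0.9 = -1.26%.
Actual GDP = 5321 × (1 - 1.26/100) = 5321 × 0.9874 ≈ 5254 billion.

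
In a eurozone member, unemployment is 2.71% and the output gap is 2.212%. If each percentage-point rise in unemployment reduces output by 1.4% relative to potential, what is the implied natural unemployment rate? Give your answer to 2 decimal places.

4.29%

From Okun's law, u - u* = -(output gap)/β = -(2.212)/1.4 = -1.58 points.
So u* = 2.71 + 1.58 = 4.29%.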